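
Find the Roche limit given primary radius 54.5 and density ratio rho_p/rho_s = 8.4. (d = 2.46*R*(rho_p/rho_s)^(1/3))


d_Roche = 2.46 * 54.5 * 8.4^(1/3) = 272.5365

272.5365


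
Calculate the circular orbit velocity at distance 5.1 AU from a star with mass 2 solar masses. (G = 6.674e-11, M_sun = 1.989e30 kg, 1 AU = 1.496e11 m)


v = sqrt(GM/r) = sqrt(6.674e-11 * 3.978e+30 / 7.630e+11) = 18654.1131

18654.1131 m/s


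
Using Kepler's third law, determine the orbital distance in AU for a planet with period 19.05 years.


a = P^(2/3) = 19.05^(2/3) = 7.1329

7.1329 AU


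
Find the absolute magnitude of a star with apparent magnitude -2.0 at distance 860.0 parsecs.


M = m - 5*log10(d) + 5 = -2.0 - 5*log10(860.0) + 5 = -11.6725

-11.6725


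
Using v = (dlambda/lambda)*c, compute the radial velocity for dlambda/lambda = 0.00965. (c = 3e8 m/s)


v = (dlambda/lambda) * c = 0.00965 * 3e8 = 2.895e+06

2.895e+06 m/s


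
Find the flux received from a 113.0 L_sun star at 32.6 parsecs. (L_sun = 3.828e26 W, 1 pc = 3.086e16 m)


F = L / (4*pi*d^2) = 4.326e+28 / (4*pi*(1.006e+18)^2) = 3.401e-09

3.401e-09 W/m^2


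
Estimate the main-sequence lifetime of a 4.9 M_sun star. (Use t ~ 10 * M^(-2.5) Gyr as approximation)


t = 10 * M^(-2.5) = 10 * 4.9^(-2.5) = 0.1882

0.1882 Gyr


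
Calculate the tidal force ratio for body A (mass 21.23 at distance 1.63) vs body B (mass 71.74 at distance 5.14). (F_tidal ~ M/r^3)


Ratio = (M1/r1^3) / (M2/r2^3) = (21.23/1.63^3) / (71.74/5.14^3) = 9.2793

9.2793


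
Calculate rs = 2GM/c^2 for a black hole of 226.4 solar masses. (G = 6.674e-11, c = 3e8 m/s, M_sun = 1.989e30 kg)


M = 226.4 * 1.989e30 kg = 4.503096e+32 kg. rs = 2GM/c^2 = 2 * 6.674e-11 * 4.503096e+32 / (3e8)^2 = 667859.1712

667859.1712 m


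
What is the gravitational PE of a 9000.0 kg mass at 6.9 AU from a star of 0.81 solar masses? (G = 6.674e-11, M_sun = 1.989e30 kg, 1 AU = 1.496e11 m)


M = 0.81 * 1.989e30 kg = 1.61109e+30 kg; r = 6.9 AU * 1.496e11 m/AU = 1.03224e+12 m. U = -GM*m/r = -(6.674e-11 * 1.61109e+30 * 9000.0) / 1.03224e+12 = -9.375e+11

-9.375e+11 J


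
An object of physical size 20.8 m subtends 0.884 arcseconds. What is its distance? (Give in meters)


D = size / theta_rad, theta_rad = 0.884 * pi/(180*3600) = 4.286e-06, D = 4.853e+06

4.853e+06 m


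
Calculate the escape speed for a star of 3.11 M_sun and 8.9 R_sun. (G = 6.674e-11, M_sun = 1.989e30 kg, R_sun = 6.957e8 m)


M = 3.11 * 1.989e30 kg = 6.18579e+30 kg; R = 8.9 * 6.957e8 m = 6.19173e+09 m. v_esc = sqrt(2GM/R) = sqrt(2 * 6.674e-11 * 6.18579e+30 / 6.19173e+09) = 365173.8582

365173.8582 m/s


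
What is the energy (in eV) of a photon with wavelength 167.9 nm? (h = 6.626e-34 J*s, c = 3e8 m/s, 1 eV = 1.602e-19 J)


E = hc/lambda = 6.626e-34 * 3e8 / 1.679e-07 = 1.184e-18 J = 7.3903 eV

7.3903 eV


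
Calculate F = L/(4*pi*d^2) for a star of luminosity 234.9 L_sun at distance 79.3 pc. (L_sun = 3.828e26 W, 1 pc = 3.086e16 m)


F = L / (4*pi*d^2) = 8.992e+28 / (4*pi*(2.447e+18)^2) = 1.195e-09

1.195e-09 W/m^2


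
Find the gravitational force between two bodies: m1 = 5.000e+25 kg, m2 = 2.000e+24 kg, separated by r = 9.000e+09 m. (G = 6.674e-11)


F = G*m1*m2/r^2 = 6.674e-11 * 5.000e+25 * 2.000e+24 / (9.000e+09)^2 = 6.674e-11 * 1.000e+50 / 8.100e+19 = 8.240e+19

8.240e+19 N


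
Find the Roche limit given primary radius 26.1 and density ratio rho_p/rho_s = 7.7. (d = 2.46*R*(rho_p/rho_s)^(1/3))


d_Roche = 2.46 * 26.1 * 7.7^(1/3) = 126.7864

126.7864


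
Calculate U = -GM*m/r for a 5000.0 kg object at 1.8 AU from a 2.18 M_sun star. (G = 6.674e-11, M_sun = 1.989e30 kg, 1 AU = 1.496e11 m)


M = 2.18 * 1.989e30 kg = 4.33602e+30 kg; r = 1.8 AU * 1.496e11 m/AU = 2.6928e+11 m. U = -GM*m/r = -(6.674e-11 * 4.33602e+30 * 5000.0) / 2.6928e+11 = -5.373e+12

-5.373e+12 J


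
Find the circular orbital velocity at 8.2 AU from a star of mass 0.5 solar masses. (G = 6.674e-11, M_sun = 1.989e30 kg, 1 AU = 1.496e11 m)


v = sqrt(GM/r) = sqrt(6.674e-11 * 9.945e+29 / 1.227e+12) = 7355.6791

7355.6791 m/s


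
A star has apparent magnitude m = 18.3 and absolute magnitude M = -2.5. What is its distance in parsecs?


d = 10^((m - M + 5)/5) = 10^((18.3 - -2.5 + 5)/5) = 144543.9771

144543.9771 pc


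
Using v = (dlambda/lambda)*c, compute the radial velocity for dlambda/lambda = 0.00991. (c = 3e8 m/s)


v = (dlambda/lambda) * c = 0.00991 * 3e8 = 2.973e+06

2.973e+06 m/s


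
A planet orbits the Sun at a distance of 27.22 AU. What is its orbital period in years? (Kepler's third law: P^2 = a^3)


P = a^(3/2) = 27.22^1.5 = 142.0143

142.0143 years


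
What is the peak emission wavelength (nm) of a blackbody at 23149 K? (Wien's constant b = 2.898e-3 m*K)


lam_max = b / T = 2.898e-3 / 23149 = 1.252e-07 m = 125.189 nm

125.189 nm


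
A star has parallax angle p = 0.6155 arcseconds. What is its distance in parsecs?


d = 1/p = 1/0.6155 = 1.6247

1.6247 pc


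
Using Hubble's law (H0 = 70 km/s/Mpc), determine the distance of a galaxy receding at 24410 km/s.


d = v / H0 = 24410 / 70 = 348.7143

348.7143 Mpc


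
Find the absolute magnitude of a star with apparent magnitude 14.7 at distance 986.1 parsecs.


M = m - 5*log10(d) + 5 = 14.7 - 5*log10(986.1) + 5 = 4.7304

4.7304


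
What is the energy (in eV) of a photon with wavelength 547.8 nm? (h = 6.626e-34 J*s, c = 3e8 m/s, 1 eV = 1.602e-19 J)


E = hc/lambda = 6.626e-34 * 3e8 / 5.478e-07 = 3.629e-19 J = 2.2651 eV

2.2651 eV


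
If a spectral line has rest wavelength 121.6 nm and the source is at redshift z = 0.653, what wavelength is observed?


lam_obs = lam_emit * (1 + z) = 121.6 * (1 + 0.653) = 201.0048

201.0048 nm


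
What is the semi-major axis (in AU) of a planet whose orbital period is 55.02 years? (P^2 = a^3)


a = P^(2/3) = 55.02^(2/3) = 14.466

14.466 AU


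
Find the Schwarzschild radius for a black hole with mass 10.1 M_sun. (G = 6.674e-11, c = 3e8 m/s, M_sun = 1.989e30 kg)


M = 10.1 * 1.989e30 kg = 2.00889e+31 kg. rs = 2GM/c^2 = 2 * 6.674e-11 * 2.00889e+31 / (3e8)^2 = 29794.0708

29794.0708 m


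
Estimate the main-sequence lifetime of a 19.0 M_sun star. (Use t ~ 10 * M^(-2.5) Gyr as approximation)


t = 10 * M^(-2.5) = 10 * 19.0^(-2.5) = 0.0064

0.0064 Gyr


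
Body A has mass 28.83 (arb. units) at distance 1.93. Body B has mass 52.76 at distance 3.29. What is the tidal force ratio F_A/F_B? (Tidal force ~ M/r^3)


Ratio = (M1/r1^3) / (M2/r2^3) = (28.83/1.93^3) / (52.76/3.29^3) = 2.7068

2.7068


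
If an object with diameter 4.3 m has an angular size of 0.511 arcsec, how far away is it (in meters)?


D = size / theta_rad, theta_rad = 0.511 * pi/(180*3600) = 2.477e-06, D = 1.736e+06

1.736e+06 m


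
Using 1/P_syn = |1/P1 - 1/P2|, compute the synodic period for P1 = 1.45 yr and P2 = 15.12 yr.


1/P_syn = |1/P1 - 1/P2| = |1/1.45 - 1/15.12| => P_syn = 1.6038

1.6038 years


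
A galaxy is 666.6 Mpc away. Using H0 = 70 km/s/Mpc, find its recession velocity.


v = H0 * d = 70 * 666.6 = 46662.0

46662.0 km/s


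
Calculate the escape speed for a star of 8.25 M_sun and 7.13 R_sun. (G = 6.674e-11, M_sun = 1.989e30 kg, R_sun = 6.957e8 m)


M = 8.25 * 1.989e30 kg = 1.640925e+31 kg; R = 7.13 * 6.957e8 m = 4.960341e+09 m. v_esc = sqrt(2GM/R) = sqrt(2 * 6.674e-11 * 1.640925e+31 / 4.960341e+09) = 664502.6209

664502.6209 m/s


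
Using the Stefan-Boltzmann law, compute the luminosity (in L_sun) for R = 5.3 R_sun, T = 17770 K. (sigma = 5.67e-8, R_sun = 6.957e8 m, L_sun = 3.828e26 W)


R = 5.3 * 6.957e8 m = 3.68721e+09 m. L = 4*pi*R^2*sigma*T^4 = 4*pi*(3.68721e+09)^2 * 5.67e-8 * 17770^4 = 9.659138204e+29 W. L/L_sun = 9.659138204e+29 / 3.828e26 = 2523.2858

2523.2858 L_sun


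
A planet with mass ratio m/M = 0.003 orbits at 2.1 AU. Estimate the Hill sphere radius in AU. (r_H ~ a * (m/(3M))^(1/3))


r_H = a * (m/3M)^(1/3) = 2.1 * (0.003/3)^(1/3) = 0.21

0.21 AU


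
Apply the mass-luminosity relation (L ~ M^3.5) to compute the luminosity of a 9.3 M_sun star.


L/L_sun = (M/M_sun)^3.5 = 9.3^3.5 = 2452.9592

2452.9592 L_sun


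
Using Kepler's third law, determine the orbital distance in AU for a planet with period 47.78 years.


a = P^(2/3) = 47.78^(2/3) = 13.1673

13.1673 AU


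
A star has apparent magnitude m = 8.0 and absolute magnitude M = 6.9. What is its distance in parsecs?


d = 10^((m - M + 5)/5) = 10^((8.0 - 6.9 + 5)/5) = 16.5959

16.5959 pc


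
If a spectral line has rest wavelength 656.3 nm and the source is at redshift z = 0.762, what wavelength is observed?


lam_obs = lam_emit * (1 + z) = 656.3 * (1 + 0.762) = 1156.4006

1156.4006 nm


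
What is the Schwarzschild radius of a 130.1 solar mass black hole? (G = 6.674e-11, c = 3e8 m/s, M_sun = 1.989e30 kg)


M = 130.1 * 1.989e30 kg = 2.587689e+32 kg. rs = 2GM/c^2 = 2 * 6.674e-11 * 2.587689e+32 / (3e8)^2 = 383783.0308

383783.0308 m


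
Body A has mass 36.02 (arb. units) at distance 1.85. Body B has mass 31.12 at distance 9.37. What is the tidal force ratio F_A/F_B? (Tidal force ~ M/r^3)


Ratio = (M1/r1^3) / (M2/r2^3) = (36.02/1.85^3) / (31.12/9.37^3) = 150.3861

150.3861


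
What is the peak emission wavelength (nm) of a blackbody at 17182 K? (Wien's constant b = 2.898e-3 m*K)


lam_max = b / T = 2.898e-3 / 17182 = 1.687e-07 m = 168.6649 nm

168.6649 nm


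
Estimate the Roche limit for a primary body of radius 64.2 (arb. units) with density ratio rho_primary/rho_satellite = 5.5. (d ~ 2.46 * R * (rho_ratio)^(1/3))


d_Roche = 2.46 * 64.2 * 5.5^(1/3) = 278.7775

278.7775


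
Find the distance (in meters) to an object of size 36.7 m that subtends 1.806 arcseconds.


D = size / theta_rad, theta_rad = 1.806 * pi/(180*3600) = 8.756e-06, D = 4.192e+06

4.192e+06 m


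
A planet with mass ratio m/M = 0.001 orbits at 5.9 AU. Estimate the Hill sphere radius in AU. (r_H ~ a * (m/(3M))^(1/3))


r_H = a * (m/3M)^(1/3) = 5.9 * (0.001/3)^(1/3) = 0.4091

0.4091 AU


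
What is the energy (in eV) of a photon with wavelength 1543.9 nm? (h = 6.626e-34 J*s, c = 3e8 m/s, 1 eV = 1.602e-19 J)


E = hc/lambda = 6.626e-34 * 3e8 / 1.544e-06 = 1.288e-19 J = 0.8037 eV

0.8037 eV


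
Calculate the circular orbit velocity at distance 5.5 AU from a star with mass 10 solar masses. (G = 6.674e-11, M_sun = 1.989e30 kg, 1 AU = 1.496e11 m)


v = sqrt(GM/r) = sqrt(6.674e-11 * 1.989e+31 / 8.228e+11) = 40166.4409

40166.4409 m/s


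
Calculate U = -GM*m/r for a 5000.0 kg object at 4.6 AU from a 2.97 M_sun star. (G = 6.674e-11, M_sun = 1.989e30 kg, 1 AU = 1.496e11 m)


M = 2.97 * 1.989e30 kg = 5.90733e+30 kg; r = 4.6 AU * 1.496e11 m/AU = 6.8816e+11 m. U = -GM*m/r = -(6.674e-11 * 5.90733e+30 * 5000.0) / 6.8816e+11 = -2.865e+12

-2.865e+12 J


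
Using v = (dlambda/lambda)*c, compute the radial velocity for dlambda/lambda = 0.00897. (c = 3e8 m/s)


v = (dlambda/lambda) * c = 0.00897 * 3e8 = 2.691e+06

2.691e+06 m/s


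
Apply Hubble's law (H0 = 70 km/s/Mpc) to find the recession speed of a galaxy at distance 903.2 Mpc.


v = H0 * d = 70 * 903.2 = 63224.0

63224.0 km/s


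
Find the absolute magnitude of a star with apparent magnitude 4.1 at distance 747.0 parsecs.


M = m - 5*log10(d) + 5 = 4.1 - 5*log10(747.0) + 5 = -5.2666

-5.2666


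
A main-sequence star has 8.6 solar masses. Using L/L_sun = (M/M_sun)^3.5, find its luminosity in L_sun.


L/L_sun = (M/M_sun)^3.5 = 8.6^3.5 = 1865.2823

1865.2823 L_sun


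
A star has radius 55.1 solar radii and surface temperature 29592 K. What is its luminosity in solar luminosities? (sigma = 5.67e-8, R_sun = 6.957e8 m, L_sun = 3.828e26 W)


R = 55.1 * 6.957e8 m = 3.833307e+10 m. L = 4*pi*R^2*sigma*T^4 = 4*pi*(3.833307e+10)^2 * 5.67e-8 * 29592^4 = 8.028555253e+32 W. L/L_sun = 8.028555253e+32 / 3.828e26 = 2.097e+06

2.097e+06 L_sun


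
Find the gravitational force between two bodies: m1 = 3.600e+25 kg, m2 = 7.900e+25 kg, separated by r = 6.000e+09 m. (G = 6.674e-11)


F = G*m1*m2/r^2 = 6.674e-11 * 3.600e+25 * 7.900e+25 / (6.000e+09)^2 = 6.674e-11 * 2.844e+51 / 3.600e+19 = 5.272e+21

5.272e+21 N


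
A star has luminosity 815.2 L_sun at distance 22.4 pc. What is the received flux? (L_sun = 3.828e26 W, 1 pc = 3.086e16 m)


F = L / (4*pi*d^2) = 3.121e+29 / (4*pi*(6.913e+17)^2) = 5.197e-08

5.197e-08 W/m^2


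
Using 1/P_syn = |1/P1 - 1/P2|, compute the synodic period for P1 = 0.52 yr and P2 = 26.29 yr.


1/P_syn = |1/P1 - 1/P2| = |1/0.52 - 1/26.29| => P_syn = 0.5305

0.5305 years


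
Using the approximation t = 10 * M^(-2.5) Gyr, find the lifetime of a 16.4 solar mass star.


t = 10 * M^(-2.5) = 10 * 16.4^(-2.5) = 0.0092

0.0092 Gyr


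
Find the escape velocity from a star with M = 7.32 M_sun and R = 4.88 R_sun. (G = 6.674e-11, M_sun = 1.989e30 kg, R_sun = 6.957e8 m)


M = 7.32 * 1.989e30 kg = 1.455948e+31 kg; R = 4.88 * 6.957e8 m = 3.395016e+09 m. v_esc = sqrt(2GM/R) = sqrt(2 * 6.674e-11 * 1.455948e+31 / 3.395016e+09) = 756589.1665

756589.1665 m/s


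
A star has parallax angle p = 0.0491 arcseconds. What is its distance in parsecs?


d = 1/p = 1/0.0491 = 20.3666

20.3666 pc


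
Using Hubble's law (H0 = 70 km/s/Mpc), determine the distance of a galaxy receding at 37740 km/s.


d = v / H0 = 37740 / 70 = 539.1429

539.1429 Mpc


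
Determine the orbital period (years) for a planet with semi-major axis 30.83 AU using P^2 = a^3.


P = a^(3/2) = 30.83^1.5 = 171.1829

171.1829 years


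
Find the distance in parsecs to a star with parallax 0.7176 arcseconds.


d = 1/p = 1/0.7176 = 1.3935

1.3935 pc


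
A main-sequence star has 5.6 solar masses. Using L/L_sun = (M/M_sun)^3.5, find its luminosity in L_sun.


L/L_sun = (M/M_sun)^3.5 = 5.6^3.5 = 415.5833

415.5833 L_sun


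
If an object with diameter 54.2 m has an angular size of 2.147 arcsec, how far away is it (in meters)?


D = size / theta_rad, theta_rad = 2.147 * pi/(180*3600) = 1.041e-05, D = 5.207e+06

5.207e+06 m


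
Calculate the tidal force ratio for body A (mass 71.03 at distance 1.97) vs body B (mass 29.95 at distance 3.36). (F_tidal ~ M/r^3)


Ratio = (M1/r1^3) / (M2/r2^3) = (71.03/1.97^3) / (29.95/3.36^3) = 11.767

11.767


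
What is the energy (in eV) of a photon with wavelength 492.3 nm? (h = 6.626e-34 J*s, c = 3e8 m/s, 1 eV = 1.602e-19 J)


E = hc/lambda = 6.626e-34 * 3e8 / 4.923e-07 = 4.038e-19 J = 2.5205 eV

2.5205 eV


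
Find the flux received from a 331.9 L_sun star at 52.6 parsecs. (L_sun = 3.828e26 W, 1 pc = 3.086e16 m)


F = L / (4*pi*d^2) = 1.271e+29 / (4*pi*(1.623e+18)^2) = 3.837e-09

3.837e-09 W/m^2


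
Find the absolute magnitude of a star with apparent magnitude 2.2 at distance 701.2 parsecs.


M = m - 5*log10(d) + 5 = 2.2 - 5*log10(701.2) + 5 = -7.0292

-7.0292


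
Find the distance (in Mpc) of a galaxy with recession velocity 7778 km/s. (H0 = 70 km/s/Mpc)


d = v / H0 = 7778 / 70 = 111.1143

111.1143 Mpc


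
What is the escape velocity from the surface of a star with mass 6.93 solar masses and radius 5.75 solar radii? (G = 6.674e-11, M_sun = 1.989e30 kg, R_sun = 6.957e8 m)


M = 6.93 * 1.989e30 kg = 1.378377e+31 kg; R = 5.75 * 6.957e8 m = 4.000275e+09 m. v_esc = sqrt(2GM/R) = sqrt(2 * 6.674e-11 * 1.378377e+31 / 4.000275e+09) = 678183.4446

678183.4446 m/s


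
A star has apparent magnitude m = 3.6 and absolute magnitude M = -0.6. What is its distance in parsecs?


d = 10^((m - M + 5)/5) = 10^((3.6 - -0.6 + 5)/5) = 69.1831

69.1831 pc


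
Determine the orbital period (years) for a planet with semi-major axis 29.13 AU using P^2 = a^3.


P = a^(3/2) = 29.13^1.5 = 157.2211

157.2211 years


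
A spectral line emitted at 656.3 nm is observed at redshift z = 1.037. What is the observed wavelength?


lam_obs = lam_emit * (1 + z) = 656.3 * (1 + 1.037) = 1336.8831

1336.8831 nm


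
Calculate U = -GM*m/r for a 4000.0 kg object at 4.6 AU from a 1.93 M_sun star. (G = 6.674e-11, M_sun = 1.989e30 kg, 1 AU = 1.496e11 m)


M = 1.93 * 1.989e30 kg = 3.83877e+30 kg; r = 4.6 AU * 1.496e11 m/AU = 6.8816e+11 m. U = -GM*m/r = -(6.674e-11 * 3.83877e+30 * 4000.0) / 6.8816e+11 = -1.489e+12

-1.489e+12 J


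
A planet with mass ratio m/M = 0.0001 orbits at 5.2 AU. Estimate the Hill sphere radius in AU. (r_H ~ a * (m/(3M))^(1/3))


r_H = a * (m/3M)^(1/3) = 5.2 * (0.0001/3)^(1/3) = 0.1674

0.1674 AU


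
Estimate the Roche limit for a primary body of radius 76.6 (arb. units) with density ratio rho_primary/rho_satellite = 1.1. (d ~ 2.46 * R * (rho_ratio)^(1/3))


d_Roche = 2.46 * 76.6 * 1.1^(1/3) = 194.5187

194.5187


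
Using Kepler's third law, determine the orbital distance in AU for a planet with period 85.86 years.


a = P^(2/3) = 85.86^(2/3) = 19.4623

19.4623 AU


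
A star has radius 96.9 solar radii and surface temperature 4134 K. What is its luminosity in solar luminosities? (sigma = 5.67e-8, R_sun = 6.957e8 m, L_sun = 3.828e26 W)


R = 96.9 * 6.957e8 m = 6.741333e+10 m. L = 4*pi*R^2*sigma*T^4 = 4*pi*(6.741333e+10)^2 * 5.67e-8 * 4134^4 = 9.457282735e+29 W. L/L_sun = 9.457282735e+29 / 3.828e26 = 2470.5545

2470.5545 L_sun


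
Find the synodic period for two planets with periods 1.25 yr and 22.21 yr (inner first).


1/P_syn = |1/P1 - 1/P2| = |1/1.25 - 1/22.21| => P_syn = 1.3245

1.3245 years


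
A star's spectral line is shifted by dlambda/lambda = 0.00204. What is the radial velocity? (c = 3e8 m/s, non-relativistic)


v = (dlambda/lambda) * c = 0.00204 * 3e8 = 612000.0

612000.0 m/s


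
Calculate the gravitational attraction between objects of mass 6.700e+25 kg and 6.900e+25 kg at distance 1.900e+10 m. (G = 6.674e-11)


F = G*m1*m2/r^2 = 6.674e-11 * 6.700e+25 * 6.900e+25 / (1.900e+10)^2 = 6.674e-11 * 4.623e+51 / 3.610e+20 = 8.547e+20

8.547e+20 N


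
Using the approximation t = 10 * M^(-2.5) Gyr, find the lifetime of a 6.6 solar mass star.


t = 10 * M^(-2.5) = 10 * 6.6^(-2.5) = 0.0894

0.0894 Gyr


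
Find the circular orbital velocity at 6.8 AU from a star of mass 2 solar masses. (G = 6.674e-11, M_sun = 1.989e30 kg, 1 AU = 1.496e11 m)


v = sqrt(GM/r) = sqrt(6.674e-11 * 3.978e+30 / 1.017e+12) = 16154.9358

16154.9358 m/s


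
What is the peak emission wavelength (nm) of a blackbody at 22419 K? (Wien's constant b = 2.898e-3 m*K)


lam_max = b / T = 2.898e-3 / 22419 = 1.293e-07 m = 129.2654 nm

129.2654 nm


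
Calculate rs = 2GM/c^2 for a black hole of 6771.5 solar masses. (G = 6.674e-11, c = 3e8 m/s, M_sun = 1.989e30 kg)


M = 6771.5 * 1.989e30 kg = 1.34685135e+34 kg. rs = 2GM/c^2 = 2 * 6.674e-11 * 1.34685135e+34 / (3e8)^2 = 1.998e+07

1.998e+07 m


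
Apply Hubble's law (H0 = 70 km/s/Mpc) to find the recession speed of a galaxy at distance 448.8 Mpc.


v = H0 * d = 70 * 448.8 = 31416.0

31416.0 km/s


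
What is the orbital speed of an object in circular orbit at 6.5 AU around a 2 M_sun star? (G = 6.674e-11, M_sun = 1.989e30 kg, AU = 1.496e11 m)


v = sqrt(GM/r) = sqrt(6.674e-11 * 3.978e+30 / 9.724e+11) = 16523.5369

16523.5369 m/s


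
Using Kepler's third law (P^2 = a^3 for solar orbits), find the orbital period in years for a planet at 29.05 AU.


P = a^(3/2) = 29.05^1.5 = 156.5738

156.5738 years


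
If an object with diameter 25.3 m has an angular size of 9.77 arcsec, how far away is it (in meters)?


D = size / theta_rad, theta_rad = 9.77 * pi/(180*3600) = 4.737e-05, D = 534135.0663

534135.0663 m


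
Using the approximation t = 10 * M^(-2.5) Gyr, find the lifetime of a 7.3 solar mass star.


t = 10 * M^(-2.5) = 10 * 7.3^(-2.5) = 0.0695

0.0695 Gyr


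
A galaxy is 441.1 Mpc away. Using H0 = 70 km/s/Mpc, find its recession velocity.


v = H0 * d = 70 * 441.1 = 30877.0

30877.0 km/s


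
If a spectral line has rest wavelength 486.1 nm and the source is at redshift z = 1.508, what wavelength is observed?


lam_obs = lam_emit * (1 + z) = 486.1 * (1 + 1.508) = 1219.1388

1219.1388 nm


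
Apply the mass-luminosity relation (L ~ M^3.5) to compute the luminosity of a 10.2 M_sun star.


L/L_sun = (M/M_sun)^3.5 = 10.2^3.5 = 3389.2266

3389.2266 L_sun


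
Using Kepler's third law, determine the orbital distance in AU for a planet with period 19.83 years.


a = P^(2/3) = 19.83^(2/3) = 7.3263

7.3263 AU


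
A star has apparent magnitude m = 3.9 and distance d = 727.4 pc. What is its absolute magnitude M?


M = m - 5*log10(d) + 5 = 3.9 - 5*log10(727.4) + 5 = -5.4089

-5.4089


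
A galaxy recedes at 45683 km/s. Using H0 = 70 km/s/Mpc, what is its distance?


d = v / H0 = 45683 / 70 = 652.6143

652.6143 Mpc


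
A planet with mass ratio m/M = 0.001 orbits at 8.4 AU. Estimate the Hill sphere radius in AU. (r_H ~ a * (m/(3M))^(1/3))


r_H = a * (m/3M)^(1/3) = 8.4 * (0.001/3)^(1/3) = 0.5824

0.5824 AU


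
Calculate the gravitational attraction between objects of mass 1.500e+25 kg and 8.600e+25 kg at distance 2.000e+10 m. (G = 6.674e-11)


F = G*m1*m2/r^2 = 6.674e-11 * 1.500e+25 * 8.600e+25 / (2.000e+10)^2 = 6.674e-11 * 1.290e+51 / 4.000e+20 = 2.152e+20

2.152e+20 N


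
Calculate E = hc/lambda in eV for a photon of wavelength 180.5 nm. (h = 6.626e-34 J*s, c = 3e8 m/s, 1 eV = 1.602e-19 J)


E = hc/lambda = 6.626e-34 * 3e8 / 1.805e-07 = 1.101e-18 J = 6.8744 eV

6.8744 eV


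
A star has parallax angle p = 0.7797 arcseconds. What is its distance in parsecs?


d = 1/p = 1/0.7797 = 1.2825

1.2825 pc


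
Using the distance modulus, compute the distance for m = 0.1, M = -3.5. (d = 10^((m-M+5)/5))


d = 10^((m - M + 5)/5) = 10^((0.1 - -3.5 + 5)/5) = 52.4807

52.4807 pc


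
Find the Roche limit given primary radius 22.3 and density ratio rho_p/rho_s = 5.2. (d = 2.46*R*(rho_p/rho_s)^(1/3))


d_Roche = 2.46 * 22.3 * 5.2^(1/3) = 95.0403

95.0403


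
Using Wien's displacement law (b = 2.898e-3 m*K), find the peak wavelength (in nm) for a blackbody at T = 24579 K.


lam_max = b / T = 2.898e-3 / 24579 = 1.179e-07 m = 117.9055 nm

117.9055 nm


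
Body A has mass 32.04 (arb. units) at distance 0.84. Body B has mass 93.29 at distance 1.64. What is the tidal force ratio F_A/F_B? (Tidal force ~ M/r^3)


Ratio = (M1/r1^3) / (M2/r2^3) = (32.04/0.84^3) / (93.29/1.64^3) = 2.5559

2.5559


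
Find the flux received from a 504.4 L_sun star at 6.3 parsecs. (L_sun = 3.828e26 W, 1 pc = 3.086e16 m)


F = L / (4*pi*d^2) = 1.931e+29 / (4*pi*(1.944e+17)^2) = 4.065e-07

4.065e-07 W/m^2


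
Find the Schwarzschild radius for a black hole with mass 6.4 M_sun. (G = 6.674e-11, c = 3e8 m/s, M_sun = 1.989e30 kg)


M = 6.4 * 1.989e30 kg = 1.27296e+31 kg. rs = 2GM/c^2 = 2 * 6.674e-11 * 1.27296e+31 / (3e8)^2 = 18879.4112

18879.4112 m


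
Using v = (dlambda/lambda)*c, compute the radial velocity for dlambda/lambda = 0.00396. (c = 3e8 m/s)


v = (dlambda/lambda) * c = 0.00396 * 3e8 = 1.188e+06

1.188e+06 m/s


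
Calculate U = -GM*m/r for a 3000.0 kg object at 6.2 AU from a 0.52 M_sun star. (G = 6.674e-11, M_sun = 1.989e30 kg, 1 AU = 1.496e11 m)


M = 0.52 * 1.989e30 kg = 1.03428e+30 kg; r = 6.2 AU * 1.496e11 m/AU = 9.2752e+11 m. U = -GM*m/r = -(6.674e-11 * 1.03428e+30 * 3000.0) / 9.2752e+11 = -2.233e+11

-2.233e+11 J


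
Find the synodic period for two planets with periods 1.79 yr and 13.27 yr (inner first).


1/P_syn = |1/P1 - 1/P2| = |1/1.79 - 1/13.27| => P_syn = 2.0691

2.0691 years


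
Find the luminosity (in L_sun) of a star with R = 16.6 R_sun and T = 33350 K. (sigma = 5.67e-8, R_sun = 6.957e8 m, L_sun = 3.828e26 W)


R = 16.6 * 6.957e8 m = 1.154862e+10 m. L = 4*pi*R^2*sigma*T^4 = 4*pi*(1.154862e+10)^2 * 5.67e-8 * 33350^4 = 1.175537421e+32 W. L/L_sun = 1.175537421e+32 / 3.828e26 = 307089.1905

307089.1905 L_sun


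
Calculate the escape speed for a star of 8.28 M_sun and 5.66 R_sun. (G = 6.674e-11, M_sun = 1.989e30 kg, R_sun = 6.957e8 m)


M = 8.28 * 1.989e30 kg = 1.646892e+31 kg; R = 5.66 * 6.957e8 m = 3.937662e+09 m. v_esc = sqrt(2GM/R) = sqrt(2 * 6.674e-11 * 1.646892e+31 / 3.937662e+09) = 747173.4678

747173.4678 m/s


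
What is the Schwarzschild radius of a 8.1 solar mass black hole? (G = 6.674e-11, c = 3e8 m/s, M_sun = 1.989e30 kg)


M = 8.1 * 1.989e30 kg = 1.61109e+31 kg. rs = 2GM/c^2 = 2 * 6.674e-11 * 1.61109e+31 / (3e8)^2 = 23894.2548

23894.2548 m


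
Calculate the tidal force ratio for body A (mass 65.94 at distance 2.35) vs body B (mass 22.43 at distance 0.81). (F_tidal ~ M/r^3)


Ratio = (M1/r1^3) / (M2/r2^3) = (65.94/2.35^3) / (22.43/0.81^3) = 0.1204

0.1204


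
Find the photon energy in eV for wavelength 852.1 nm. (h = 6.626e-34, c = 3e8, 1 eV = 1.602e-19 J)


E = hc/lambda = 6.626e-34 * 3e8 / 8.521e-07 = 2.333e-19 J = 1.4562 eV

1.4562 eV


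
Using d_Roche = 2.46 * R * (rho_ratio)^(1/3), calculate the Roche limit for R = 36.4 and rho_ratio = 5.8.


d_Roche = 2.46 * 36.4 * 5.8^(1/3) = 160.8839

160.8839


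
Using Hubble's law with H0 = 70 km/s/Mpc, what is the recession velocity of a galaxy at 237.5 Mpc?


v = H0 * d = 70 * 237.5 = 16625.0

16625.0 km/s


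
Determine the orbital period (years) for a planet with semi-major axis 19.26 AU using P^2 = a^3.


P = a^(3/2) = 19.26^1.5 = 84.5249

84.5249 years


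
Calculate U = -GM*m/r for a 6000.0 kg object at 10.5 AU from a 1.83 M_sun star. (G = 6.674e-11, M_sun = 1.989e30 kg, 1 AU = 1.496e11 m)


M = 1.83 * 1.989e30 kg = 3.63987e+30 kg; r = 10.5 AU * 1.496e11 m/AU = 1.5708e+12 m. U = -GM*m/r = -(6.674e-11 * 3.63987e+30 * 6000.0) / 1.5708e+12 = -9.279e+11

-9.279e+11 J


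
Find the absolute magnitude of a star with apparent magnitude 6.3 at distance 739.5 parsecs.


M = m - 5*log10(d) + 5 = 6.3 - 5*log10(739.5) + 5 = -3.0447

-3.0447


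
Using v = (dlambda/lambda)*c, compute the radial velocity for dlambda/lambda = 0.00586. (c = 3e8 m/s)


v = (dlambda/lambda) * c = 0.00586 * 3e8 = 1.758e+06

1.758e+06 m/s


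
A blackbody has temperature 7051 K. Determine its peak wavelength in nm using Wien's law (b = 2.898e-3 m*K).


lam_max = b / T = 2.898e-3 / 7051 = 4.110e-07 m = 411.0055 nm

411.0055 nm


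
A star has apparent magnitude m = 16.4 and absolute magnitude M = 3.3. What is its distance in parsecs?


d = 10^((m - M + 5)/5) = 10^((16.4 - 3.3 + 5)/5) = 4168.6938

4168.6938 pc


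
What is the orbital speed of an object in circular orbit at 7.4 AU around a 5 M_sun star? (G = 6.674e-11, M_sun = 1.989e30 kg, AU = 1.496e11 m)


v = sqrt(GM/r) = sqrt(6.674e-11 * 9.945e+30 / 1.107e+12) = 24485.7741

24485.7741 m/s


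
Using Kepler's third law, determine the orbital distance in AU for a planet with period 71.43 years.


a = P^(2/3) = 71.43^(2/3) = 17.2155

17.2155 AU


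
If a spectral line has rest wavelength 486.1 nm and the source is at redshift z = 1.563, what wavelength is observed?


lam_obs = lam_emit * (1 + z) = 486.1 * (1 + 1.563) = 1245.8743

1245.8743 nm


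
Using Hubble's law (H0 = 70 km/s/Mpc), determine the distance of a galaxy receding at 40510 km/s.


d = v / H0 = 40510 / 70 = 578.7143

578.7143 Mpc


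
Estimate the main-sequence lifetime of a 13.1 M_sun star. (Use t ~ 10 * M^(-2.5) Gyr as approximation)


t = 10 * M^(-2.5) = 10 * 13.1^(-2.5) = 0.0161

0.0161 Gyr


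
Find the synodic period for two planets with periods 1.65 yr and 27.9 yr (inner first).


1/P_syn = |1/P1 - 1/P2| = |1/1.65 - 1/27.9| => P_syn = 1.7537

1.7537 years


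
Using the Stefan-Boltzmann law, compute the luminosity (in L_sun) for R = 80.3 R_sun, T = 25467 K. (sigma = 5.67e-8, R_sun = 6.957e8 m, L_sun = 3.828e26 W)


R = 80.3 * 6.957e8 m = 5.586471e+10 m. L = 4*pi*R^2*sigma*T^4 = 4*pi*(5.586471e+10)^2 * 5.67e-8 * 25467^4 = 9.353608178e+32 W. L/L_sun = 9.353608178e+32 / 3.828e26 = 2.443e+06

2.443e+06 L_sun


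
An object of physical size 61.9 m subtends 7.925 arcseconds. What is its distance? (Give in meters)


D = size / theta_rad, theta_rad = 7.925 * pi/(180*3600) = 3.842e-05, D = 1.611e+06

1.611e+06 m


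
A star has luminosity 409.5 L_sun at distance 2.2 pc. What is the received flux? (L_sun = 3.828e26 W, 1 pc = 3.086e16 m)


F = L / (4*pi*d^2) = 1.568e+29 / (4*pi*(6.789e+16)^2) = 2.706e-06

2.706e-06 W/m^2


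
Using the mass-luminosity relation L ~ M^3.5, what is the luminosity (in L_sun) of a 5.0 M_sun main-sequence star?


L/L_sun = (M/M_sun)^3.5 = 5.0^3.5 = 279.5085

279.5085 L_sun


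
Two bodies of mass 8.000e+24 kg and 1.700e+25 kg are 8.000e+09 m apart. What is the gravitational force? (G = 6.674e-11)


F = G*m1*m2/r^2 = 6.674e-11 * 8.000e+24 * 1.700e+25 / (8.000e+09)^2 = 6.674e-11 * 1.360e+50 / 6.400e+19 = 1.418e+20

1.418e+20 N


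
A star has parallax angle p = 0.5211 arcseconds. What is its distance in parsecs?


d = 1/p = 1/0.5211 = 1.919

1.919 pc


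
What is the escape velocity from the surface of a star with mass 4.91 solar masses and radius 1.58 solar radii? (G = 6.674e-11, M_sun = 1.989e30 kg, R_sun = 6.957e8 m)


M = 4.91 * 1.989e30 kg = 9.76599e+30 kg; R = 1.58 * 6.957e8 m = 1.099206e+09 m. v_esc = sqrt(2GM/R) = sqrt(2 * 6.674e-11 * 9.76599e+30 / 1.099206e+09) = 1.089e+06

1.089e+06 m/s


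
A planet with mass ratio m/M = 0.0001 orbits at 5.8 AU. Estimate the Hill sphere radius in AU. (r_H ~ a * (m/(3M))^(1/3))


r_H = a * (m/3M)^(1/3) = 5.8 * (0.0001/3)^(1/3) = 0.1867

0.1867 AU


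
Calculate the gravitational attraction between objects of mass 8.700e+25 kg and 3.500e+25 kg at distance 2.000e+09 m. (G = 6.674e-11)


F = G*m1*m2/r^2 = 6.674e-11 * 8.700e+25 * 3.500e+25 / (2.000e+09)^2 = 6.674e-11 * 3.045e+51 / 4.000e+18 = 5.081e+22

5.081e+22 N


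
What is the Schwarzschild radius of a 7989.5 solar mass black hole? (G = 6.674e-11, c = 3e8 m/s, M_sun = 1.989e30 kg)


M = 7989.5 * 1.989e30 kg = 1.58911155e+34 kg. rs = 2GM/c^2 = 2 * 6.674e-11 * 1.58911155e+34 / (3e8)^2 = 2.357e+07

2.357e+07 m


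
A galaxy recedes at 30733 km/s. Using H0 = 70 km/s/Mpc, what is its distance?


d = v / H0 = 30733 / 70 = 439.0429

439.0429 Mpc


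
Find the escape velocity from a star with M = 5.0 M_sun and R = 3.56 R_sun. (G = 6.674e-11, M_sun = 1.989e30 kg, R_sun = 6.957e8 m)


M = 5.0 * 1.989e30 kg = 9.945e+30 kg; R = 3.56 * 6.957e8 m = 2.476692e+09 m. v_esc = sqrt(2GM/R) = sqrt(2 * 6.674e-11 * 9.945e+30 / 2.476692e+09) = 732106.8866

732106.8866 m/s


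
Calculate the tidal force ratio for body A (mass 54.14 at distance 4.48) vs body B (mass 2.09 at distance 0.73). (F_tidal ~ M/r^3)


Ratio = (M1/r1^3) / (M2/r2^3) = (54.14/4.48^3) / (2.09/0.73^3) = 0.1121

0.1121


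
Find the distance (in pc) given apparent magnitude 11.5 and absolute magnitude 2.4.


d = 10^((m - M + 5)/5) = 10^((11.5 - 2.4 + 5)/5) = 660.6934

660.6934 pc


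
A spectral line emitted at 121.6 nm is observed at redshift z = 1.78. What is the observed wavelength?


lam_obs = lam_emit * (1 + z) = 121.6 * (1 + 1.78) = 338.048

338.048 nm


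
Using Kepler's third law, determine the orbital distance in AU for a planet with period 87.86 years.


a = P^(2/3) = 87.86^(2/3) = 19.7634

19.7634 AU


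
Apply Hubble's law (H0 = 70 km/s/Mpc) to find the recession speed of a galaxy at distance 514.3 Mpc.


v = H0 * d = 70 * 514.3 = 36001.0

36001.0 km/s


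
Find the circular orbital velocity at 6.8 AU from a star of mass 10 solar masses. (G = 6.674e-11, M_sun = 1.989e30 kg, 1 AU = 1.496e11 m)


v = sqrt(GM/r) = sqrt(6.674e-11 * 1.989e+31 / 1.017e+12) = 36123.5347

36123.5347 m/s


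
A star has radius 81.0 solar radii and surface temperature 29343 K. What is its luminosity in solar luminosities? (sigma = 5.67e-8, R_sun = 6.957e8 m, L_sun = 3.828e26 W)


R = 81.0 * 6.957e8 m = 5.63517e+10 m. L = 4*pi*R^2*sigma*T^4 = 4*pi*(5.63517e+10)^2 * 5.67e-8 * 29343^4 = 1.677355132e+33 W. L/L_sun = 1.677355132e+33 / 3.828e26 = 4.382e+06

4.382e+06 L_sun


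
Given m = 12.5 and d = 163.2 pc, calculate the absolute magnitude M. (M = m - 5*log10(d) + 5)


M = m - 5*log10(d) + 5 = 12.5 - 5*log10(163.2) + 5 = 6.4364

6.4364


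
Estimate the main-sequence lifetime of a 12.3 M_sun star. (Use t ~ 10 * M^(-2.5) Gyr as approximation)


t = 10 * M^(-2.5) = 10 * 12.3^(-2.5) = 0.0188

0.0188 Gyr


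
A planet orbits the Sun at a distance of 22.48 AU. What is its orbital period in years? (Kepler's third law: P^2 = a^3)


P = a^(3/2) = 22.48^1.5 = 106.5846

106.5846 years


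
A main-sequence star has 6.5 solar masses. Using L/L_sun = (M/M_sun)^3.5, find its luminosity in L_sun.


L/L_sun = (M/M_sun)^3.5 = 6.5^3.5 = 700.1591

700.1591 L_sun


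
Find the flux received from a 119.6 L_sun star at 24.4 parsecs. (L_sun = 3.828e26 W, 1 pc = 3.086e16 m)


F = L / (4*pi*d^2) = 4.578e+28 / (4*pi*(7.530e+17)^2) = 6.426e-09

6.426e-09 W/m^2


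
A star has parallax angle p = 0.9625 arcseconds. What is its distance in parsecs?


d = 1/p = 1/0.9625 = 1.039

1.039 pc


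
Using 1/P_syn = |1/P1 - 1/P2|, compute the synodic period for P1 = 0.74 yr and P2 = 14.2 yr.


1/P_syn = |1/P1 - 1/P2| = |1/0.74 - 1/14.2| => P_syn = 0.7807

0.7807 years


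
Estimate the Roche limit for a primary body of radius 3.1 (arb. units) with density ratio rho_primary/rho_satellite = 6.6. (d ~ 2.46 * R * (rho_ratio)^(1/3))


d_Roche = 2.46 * 3.1 * 6.6^(1/3) = 14.3047

14.3047


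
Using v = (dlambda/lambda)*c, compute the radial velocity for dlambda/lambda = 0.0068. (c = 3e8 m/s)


v = (dlambda/lambda) * c = 0.0068 * 3e8 = 2.040e+06

2.040e+06 m/s


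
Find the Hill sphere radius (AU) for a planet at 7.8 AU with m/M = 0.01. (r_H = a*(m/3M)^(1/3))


r_H = a * (m/3M)^(1/3) = 7.8 * (0.01/3)^(1/3) = 1.1652

1.1652 AU


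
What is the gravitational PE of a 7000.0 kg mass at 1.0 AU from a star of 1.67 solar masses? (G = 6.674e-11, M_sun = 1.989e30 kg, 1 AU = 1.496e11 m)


M = 1.67 * 1.989e30 kg = 3.32163e+30 kg; r = 1.0 AU * 1.496e11 m/AU = 1.496e+11 m. U = -GM*m/r = -(6.674e-11 * 3.32163e+30 * 7000.0) / 1.496e+11 = -1.037e+13

-1.037e+13 J


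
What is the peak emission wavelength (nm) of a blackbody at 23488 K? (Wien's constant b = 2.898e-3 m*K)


lam_max = b / T = 2.898e-3 / 23488 = 1.234e-07 m = 123.3822 nm

123.3822 nm


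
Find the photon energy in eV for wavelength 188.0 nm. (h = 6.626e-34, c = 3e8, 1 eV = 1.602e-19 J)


E = hc/lambda = 6.626e-34 * 3e8 / 1.880e-07 = 1.057e-18 J = 6.6001 eV

6.6001 eV


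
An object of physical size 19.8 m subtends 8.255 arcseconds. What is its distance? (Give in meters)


D = size / theta_rad, theta_rad = 8.255 * pi/(180*3600) = 4.002e-05, D = 494735.6952

494735.6952 m


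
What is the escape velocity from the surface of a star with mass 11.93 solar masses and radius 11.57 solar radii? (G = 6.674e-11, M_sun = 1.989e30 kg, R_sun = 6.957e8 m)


M = 11.93 * 1.989e30 kg = 2.372877e+31 kg; R = 11.57 * 6.957e8 m = 8.049249e+09 m. v_esc = sqrt(2GM/R) = sqrt(2 * 6.674e-11 * 2.372877e+31 / 8.049249e+09) = 627289.519

627289.519 m/s


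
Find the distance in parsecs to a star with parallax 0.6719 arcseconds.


d = 1/p = 1/0.6719 = 1.4883

1.4883 pc


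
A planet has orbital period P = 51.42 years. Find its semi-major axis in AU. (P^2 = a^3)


a = P^(2/3) = 51.42^(2/3) = 13.8279

13.8279 AU


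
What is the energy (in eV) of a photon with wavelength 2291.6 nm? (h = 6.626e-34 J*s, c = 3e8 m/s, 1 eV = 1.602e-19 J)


E = hc/lambda = 6.626e-34 * 3e8 / 2.292e-06 = 8.674e-20 J = 0.5415 eV

0.5415 eV


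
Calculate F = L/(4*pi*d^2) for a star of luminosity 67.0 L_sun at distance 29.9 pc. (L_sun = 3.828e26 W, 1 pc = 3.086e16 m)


F = L / (4*pi*d^2) = 2.565e+28 / (4*pi*(9.227e+17)^2) = 2.397e-09

2.397e-09 W/m^2


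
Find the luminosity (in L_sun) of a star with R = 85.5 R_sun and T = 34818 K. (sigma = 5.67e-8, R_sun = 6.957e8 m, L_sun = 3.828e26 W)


R = 85.5 * 6.957e8 m = 5.948235e+10 m. L = 4*pi*R^2*sigma*T^4 = 4*pi*(5.948235e+10)^2 * 5.67e-8 * 34818^4 = 3.704967843e+33 W. L/L_sun = 3.704967843e+33 / 3.828e26 = 9.679e+06

9.679e+06 L_sun


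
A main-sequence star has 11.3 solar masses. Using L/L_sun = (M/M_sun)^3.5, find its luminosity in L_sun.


L/L_sun = (M/M_sun)^3.5 = 11.3^3.5 = 4850.3665

4850.3665 L_sun


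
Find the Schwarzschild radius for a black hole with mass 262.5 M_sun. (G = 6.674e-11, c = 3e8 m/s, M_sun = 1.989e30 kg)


M = 262.5 * 1.989e30 kg = 5.221125e+32 kg. rs = 2GM/c^2 = 2 * 6.674e-11 * 5.221125e+32 / (3e8)^2 = 774350.85

774350.85 m


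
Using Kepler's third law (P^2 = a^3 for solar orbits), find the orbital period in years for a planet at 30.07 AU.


P = a^(3/2) = 30.07^1.5 = 164.8922

164.8922 years


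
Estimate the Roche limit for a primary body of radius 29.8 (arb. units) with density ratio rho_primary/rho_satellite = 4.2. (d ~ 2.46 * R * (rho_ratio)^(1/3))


d_Roche = 2.46 * 29.8 * 4.2^(1/3) = 118.2772

118.2772


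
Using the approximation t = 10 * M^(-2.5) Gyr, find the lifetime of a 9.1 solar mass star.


t = 10 * M^(-2.5) = 10 * 9.1^(-2.5) = 0.04

0.04 Gyr


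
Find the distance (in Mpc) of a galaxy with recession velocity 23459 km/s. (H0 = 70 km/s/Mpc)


d = v / H0 = 23459 / 70 = 335.1286

335.1286 Mpc


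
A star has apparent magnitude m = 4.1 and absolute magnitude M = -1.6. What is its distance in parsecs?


d = 10^((m - M + 5)/5) = 10^((4.1 - -1.6 + 5)/5) = 138.0384

138.0384 pc


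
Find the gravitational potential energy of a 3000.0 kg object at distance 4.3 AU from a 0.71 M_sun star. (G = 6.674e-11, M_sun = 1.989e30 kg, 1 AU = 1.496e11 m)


M = 0.71 * 1.989e30 kg = 1.41219e+30 kg; r = 4.3 AU * 1.496e11 m/AU = 6.4328e+11 m. U = -GM*m/r = -(6.674e-11 * 1.41219e+30 * 3000.0) / 6.4328e+11 = -4.395e+11

-4.395e+11 J


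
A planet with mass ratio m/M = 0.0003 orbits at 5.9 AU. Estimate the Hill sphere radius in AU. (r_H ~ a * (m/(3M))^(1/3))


r_H = a * (m/3M)^(1/3) = 5.9 * (0.0003/3)^(1/3) = 0.2739

0.2739 AU


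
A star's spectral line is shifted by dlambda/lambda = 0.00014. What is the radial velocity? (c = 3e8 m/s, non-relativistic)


v = (dlambda/lambda) * c = 0.00014 * 3e8 = 42000.0

42000.0 m/s


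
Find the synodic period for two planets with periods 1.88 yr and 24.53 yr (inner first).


1/P_syn = |1/P1 - 1/P2| = |1/1.88 - 1/24.53| => P_syn = 2.036

2.036 years


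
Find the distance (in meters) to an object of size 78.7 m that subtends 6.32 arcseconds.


D = size / theta_rad, theta_rad = 6.32 * pi/(180*3600) = 3.064e-05, D = 2.569e+06

2.569e+06 m


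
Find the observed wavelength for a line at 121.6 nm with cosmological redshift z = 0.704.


lam_obs = lam_emit * (1 + z) = 121.6 * (1 + 0.704) = 207.2064

207.2064 nm


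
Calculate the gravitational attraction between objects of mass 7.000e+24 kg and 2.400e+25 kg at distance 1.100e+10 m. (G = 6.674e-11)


F = G*m1*m2/r^2 = 6.674e-11 * 7.000e+24 * 2.400e+25 / (1.100e+10)^2 = 6.674e-11 * 1.680e+50 / 1.210e+20 = 9.266e+19

9.266e+19 N


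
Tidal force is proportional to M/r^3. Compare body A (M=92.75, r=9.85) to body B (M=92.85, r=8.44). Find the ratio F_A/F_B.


Ratio = (M1/r1^3) / (M2/r2^3) = (92.75/9.85^3) / (92.85/8.44^3) = 0.6284

0.6284


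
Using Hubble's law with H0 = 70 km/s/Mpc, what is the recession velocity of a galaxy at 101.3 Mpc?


v = H0 * d = 70 * 101.3 = 7091.0

7091.0 km/s


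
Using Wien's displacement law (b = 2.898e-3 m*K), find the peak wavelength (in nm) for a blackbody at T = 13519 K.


lam_max = b / T = 2.898e-3 / 13519 = 2.144e-07 m = 214.365 nm

214.365 nm


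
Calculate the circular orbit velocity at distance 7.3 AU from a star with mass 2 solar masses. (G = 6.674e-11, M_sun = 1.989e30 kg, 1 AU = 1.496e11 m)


v = sqrt(GM/r) = sqrt(6.674e-11 * 3.978e+30 / 1.092e+12) = 15591.8721

15591.8721 m/s
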